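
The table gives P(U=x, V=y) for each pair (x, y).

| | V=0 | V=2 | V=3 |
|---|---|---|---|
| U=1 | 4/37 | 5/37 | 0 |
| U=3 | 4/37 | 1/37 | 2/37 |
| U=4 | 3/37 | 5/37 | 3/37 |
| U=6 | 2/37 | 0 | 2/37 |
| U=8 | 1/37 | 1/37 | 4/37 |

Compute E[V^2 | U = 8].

20/3

P(U = 8) = 6/37.
Σ V^2·P over the event = 0·(1/37) + 4·(1/37) + 9·(4/37) = 40/37.
E[V^2 | U = 8] = (40/37) / (6/37) = 20/3.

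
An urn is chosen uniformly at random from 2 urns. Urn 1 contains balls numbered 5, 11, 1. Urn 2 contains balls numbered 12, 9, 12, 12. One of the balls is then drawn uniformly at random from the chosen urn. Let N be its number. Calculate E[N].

203/24

E[N | urn 1] = (5+11+1)/3 = 17/3.
E[N | urn 2] = (12+9+12+12)/4 = 45/4.
E[N] = (1/2)·(17/3) + (1/2)·(45/4) = 203/24.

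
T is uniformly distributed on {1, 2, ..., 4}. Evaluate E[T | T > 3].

4

Given T > 3, T is equally likely to be any of {4}.
E[T | T > 3] = (4) / 1 = 4.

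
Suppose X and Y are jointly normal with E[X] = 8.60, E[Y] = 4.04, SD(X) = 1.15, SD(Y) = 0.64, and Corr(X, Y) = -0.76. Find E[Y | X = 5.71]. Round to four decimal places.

For a bivariate normal, E[Y | X=x] = μ_Y + ρ·(σ_Y/σ_X)·(x − μ_X).
E[Y | X=5.71] = 4.04 + (-0.76)·(0.64/1.15)·(5.71 − (8.60)) = 4.04 + (-0.422957)·(-2.89) = 5.2623.

5.2623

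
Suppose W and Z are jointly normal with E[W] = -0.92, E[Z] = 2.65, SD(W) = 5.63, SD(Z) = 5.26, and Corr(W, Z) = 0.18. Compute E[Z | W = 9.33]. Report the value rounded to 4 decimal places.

E[Z | W=x] = μ_Z + ρ(σ_Z/σ_W)(x − μ_W) for jointly normal variables.
E[Z | W=9.33] = 2.65 + (0.18)·(5.26/5.63)·(9.33 − (-0.92)) = 2.65 + (0.16817)·(10.25) = 4.3737.

4.3737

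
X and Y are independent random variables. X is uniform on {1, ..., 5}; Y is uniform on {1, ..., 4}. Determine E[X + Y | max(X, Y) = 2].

P(max(X, Y) = 2) = 3/20.
Summing (X+Y)·P(x,y) over outcomes with max(X, Y) = 2 gives 1/2.
E[X + Y | max(X, Y) = 2] = (1/2) / (3/20) = 10/3.

10/3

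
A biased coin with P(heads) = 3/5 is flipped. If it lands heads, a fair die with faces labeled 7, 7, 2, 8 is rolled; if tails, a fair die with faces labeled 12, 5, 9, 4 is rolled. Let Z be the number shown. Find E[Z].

E[Z | heads] = (7+7+2+8)/4 = 6.
E[Z | tails] = (12+5+9+4)/4 = 15/2.
E[Z] = (3/5)·(6) + (2/5)·(15/2) = 33/5.

33/5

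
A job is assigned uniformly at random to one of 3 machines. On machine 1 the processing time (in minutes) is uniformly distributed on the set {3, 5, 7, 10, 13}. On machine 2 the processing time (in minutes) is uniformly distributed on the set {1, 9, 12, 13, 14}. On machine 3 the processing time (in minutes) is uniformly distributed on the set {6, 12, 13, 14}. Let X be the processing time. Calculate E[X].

191/20

E[X | machine 1] = (3+5+7+10+13)/5 = 38/5.
E[X | machine 2] = (1+9+12+13+14)/5 = 49/5.
E[X | machine 3] = (6+12+13+14)/4 = 45/4.
E[X] = (1/3)·(38/5) + (1/3)·(49/5) + (1/3)·(45/4) = 191/20.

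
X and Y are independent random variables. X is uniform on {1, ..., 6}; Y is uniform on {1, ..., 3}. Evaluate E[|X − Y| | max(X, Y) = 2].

2/3

P(max(X, Y) = 2) = 1/6.
Summing |X−Y|·P(x,y) over outcomes with max(X, Y) = 2 gives 1/9.
E[|X − Y| | max(X, Y) = 2] = (1/9) / (1/6) = 2/3.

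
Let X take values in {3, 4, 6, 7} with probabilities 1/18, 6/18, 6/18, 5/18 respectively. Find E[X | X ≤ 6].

P(X ≤ 6) = 13/18.
Σ over the event: 3·1/18 + 4·1/3 + 6·1/3 = 7/2.
E[X | X ≤ 6] = (7/2) / (13/18) = 63/13.

63/13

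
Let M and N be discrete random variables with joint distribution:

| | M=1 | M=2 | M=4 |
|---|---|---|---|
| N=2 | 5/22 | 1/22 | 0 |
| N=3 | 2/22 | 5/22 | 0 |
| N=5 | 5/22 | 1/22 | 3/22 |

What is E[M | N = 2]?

7/6

P(N = 2) = 3/11.
Σ M·P over the event = 1·(5/22) + 2·(1/22) = 7/22.
E[M | N = 2] = (7/22) / (3/11) = 7/6.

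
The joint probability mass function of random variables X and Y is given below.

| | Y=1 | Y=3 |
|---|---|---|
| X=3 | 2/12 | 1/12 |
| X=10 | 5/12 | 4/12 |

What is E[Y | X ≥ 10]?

17/9

P(X ≥ 10) = 3/4.
Summing Y·P(X=x,Y=y) over the conditioning event gives 17/12.
E[Y | X ≥ 10] = (17/12) / (3/4) = 17/9.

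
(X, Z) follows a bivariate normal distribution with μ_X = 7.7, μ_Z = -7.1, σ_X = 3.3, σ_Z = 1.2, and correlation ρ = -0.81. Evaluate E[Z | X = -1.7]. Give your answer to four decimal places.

-4.3313

E[Z | X=x] = μ_Z + ρ(σ_Z/σ_X)(x − μ_X) for jointly normal variables.
E[Z | X=-1.7] = -7.1 + (-0.81)·(1.2/3.3)·(-1.7 − (7.7)) = -7.1 + (-0.294545)·(-9.4) = -4.3313.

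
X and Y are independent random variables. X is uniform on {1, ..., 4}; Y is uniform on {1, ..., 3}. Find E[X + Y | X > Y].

Outcomes with X > Y: (2,1), (3,1), (3,2), (4,1), (4,2), (4,3), each with probability 1/12.
E[X + Y | X > Y] = (3 + 4 + 5 + 5 + 6 + 7) / 6 = 5.

5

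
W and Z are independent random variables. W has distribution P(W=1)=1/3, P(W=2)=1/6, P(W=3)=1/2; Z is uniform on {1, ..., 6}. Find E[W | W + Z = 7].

P(W + Z = 7) = 1/6.
Summing W·P(x,y) over outcomes with W + Z = 7 gives 13/36.
E[W | W + Z = 7] = (13/36) / (1/6) = 13/6.

13/6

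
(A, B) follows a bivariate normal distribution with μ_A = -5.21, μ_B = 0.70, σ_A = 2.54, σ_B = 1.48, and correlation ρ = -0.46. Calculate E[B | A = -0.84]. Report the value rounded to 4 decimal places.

For a bivariate normal, E[B | A=x] = μ_B + ρ·(σ_B/σ_A)·(x − μ_A).
E[B | A=-0.84] = 0.70 + (-0.46)·(1.48/2.54)·(-0.84 − (-5.21)) = 0.70 + (-0.26803)·(4.37) = -0.4713.

-0.4713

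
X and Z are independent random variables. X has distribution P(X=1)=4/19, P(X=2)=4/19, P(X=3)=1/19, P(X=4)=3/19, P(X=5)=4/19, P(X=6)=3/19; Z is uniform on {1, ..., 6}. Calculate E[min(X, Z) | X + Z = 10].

P(X + Z = 10) = 5/57.
Summing min(X,Z)·P(x,y) over outcomes with X + Z = 10 gives 22/57.
E[min(X, Z) | X + Z = 10] = (22/57) / (5/57) = 22/5.

22/5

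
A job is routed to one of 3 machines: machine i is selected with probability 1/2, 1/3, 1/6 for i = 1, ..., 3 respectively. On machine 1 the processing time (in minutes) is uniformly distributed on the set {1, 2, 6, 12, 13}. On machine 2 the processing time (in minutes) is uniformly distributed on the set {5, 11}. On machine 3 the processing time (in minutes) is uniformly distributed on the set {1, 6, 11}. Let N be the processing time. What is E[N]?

106/15

E[N | machine 1] = (1+2+6+12+13)/5 = 34/5.
E[N | machine 2] = (5+11)/2 = 8.
E[N | machine 3] = (1+6+11)/3 = 6.
E[N] = (1/2)·(34/5) + (1/3)·(8) + (1/6)·(6) = 106/15.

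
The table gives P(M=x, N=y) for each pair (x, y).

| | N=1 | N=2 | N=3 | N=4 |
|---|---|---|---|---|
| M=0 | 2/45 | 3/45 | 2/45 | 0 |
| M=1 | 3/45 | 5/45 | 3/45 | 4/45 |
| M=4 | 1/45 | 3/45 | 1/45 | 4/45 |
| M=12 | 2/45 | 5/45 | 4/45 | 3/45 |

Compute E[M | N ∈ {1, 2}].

P(N ∈ {1, 2}) = 8/15.
Σ M·P over the event = 0·(2/45) + 0·(3/45) + 1·(3/45) + 1·(5/45) + 4·(1/45) + 4·(3/45) + 12·(2/45) + 12·(5/45) = 12/5.
E[M | N ∈ {1, 2}] = (12/5) / (8/15) = 9/2.

9/2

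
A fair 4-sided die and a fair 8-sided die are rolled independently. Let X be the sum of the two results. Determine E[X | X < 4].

8/3

P(X < 4) = 3/32.
Σ over the event: 2·1/32 + 3·1/16 = 1/4.
E[X | X < 4] = (1/4) / (3/32) = 8/3.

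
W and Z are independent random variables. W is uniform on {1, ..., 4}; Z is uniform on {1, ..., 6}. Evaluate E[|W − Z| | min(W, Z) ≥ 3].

5/4

Outcomes with min(W, Z) ≥ 3: (3,3), (3,4), (3,5), (3,6), (4,3), (4,4), (4,5), (4,6), each with probability 1/24.
E[|W − Z| | min(W, Z) ≥ 3] = (0 + 1 + 2 + 3 + 1 + 0 + 1 + 2) / 8 = 5/4.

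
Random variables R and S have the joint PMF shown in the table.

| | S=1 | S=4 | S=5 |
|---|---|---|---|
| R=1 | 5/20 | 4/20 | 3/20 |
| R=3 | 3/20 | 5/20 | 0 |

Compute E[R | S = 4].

19/9

P(S = 4) = 9/20.
Σ R·P over the event = 1·(4/20) + 3·(5/20) = 19/20.
E[R | S = 4] = (19/20) / (9/20) = 19/9.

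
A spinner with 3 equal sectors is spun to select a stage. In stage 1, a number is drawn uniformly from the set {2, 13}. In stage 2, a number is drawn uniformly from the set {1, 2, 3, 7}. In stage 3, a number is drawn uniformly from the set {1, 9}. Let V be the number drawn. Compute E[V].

E[V | stage 1] = (2+13)/2 = 15/2.
E[V | stage 2] = (1+2+3+7)/4 = 13/4.
E[V | stage 3] = (1+9)/2 = 5.
E[V] = (1/3)·(15/2) + (1/3)·(13/4) + (1/3)·(5) = 21/4.

21/4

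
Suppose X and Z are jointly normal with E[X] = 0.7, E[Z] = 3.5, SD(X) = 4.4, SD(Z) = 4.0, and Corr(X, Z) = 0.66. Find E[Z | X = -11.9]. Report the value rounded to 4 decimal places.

-4.0600

E[Z | X=x] = μ_Z + ρ(σ_Z/σ_X)(x − μ_X) for jointly normal variables.
E[Z | X=-11.9] = 3.5 + (0.66)·(4.0/4.4)·(-11.9 − (0.7)) = 3.5 + (0.6)·(-12.6) = -4.0600.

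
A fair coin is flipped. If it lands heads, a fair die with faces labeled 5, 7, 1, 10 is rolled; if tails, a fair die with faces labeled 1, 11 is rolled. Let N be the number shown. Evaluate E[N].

47/8

E[N | heads] = (5+7+1+10)/4 = 23/4.
E[N | tails] = (1+11)/2 = 6.
E[N] = (1/2)·(23/4) + (1/2)·(6) = 47/8.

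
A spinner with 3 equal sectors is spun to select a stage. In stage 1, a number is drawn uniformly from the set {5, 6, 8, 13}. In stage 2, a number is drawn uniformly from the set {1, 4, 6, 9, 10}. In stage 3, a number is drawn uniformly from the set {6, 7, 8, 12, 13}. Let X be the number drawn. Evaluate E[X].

116/15

E[X | stage 1] = (5+6+8+13)/4 = 8.
E[X | stage 2] = (1+4+6+9+10)/5 = 6.
E[X | stage 3] = (6+7+8+12+13)/5 = 46/5.
By the law of total expectation,
E[X] = (1/3)·(8) + (1/3)·(6) + (1/3)·(46/5) = 116/15.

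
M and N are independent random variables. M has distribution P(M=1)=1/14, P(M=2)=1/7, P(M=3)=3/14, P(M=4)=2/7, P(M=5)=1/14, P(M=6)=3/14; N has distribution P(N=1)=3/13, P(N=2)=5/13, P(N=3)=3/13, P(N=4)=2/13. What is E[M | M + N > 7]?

237/43

P(M + N > 7) = 43/182.
Summing M·P(x,y) over outcomes with M + N > 7 gives 237/182.
E[M | M + N > 7] = (237/182) / (43/182) = 237/43.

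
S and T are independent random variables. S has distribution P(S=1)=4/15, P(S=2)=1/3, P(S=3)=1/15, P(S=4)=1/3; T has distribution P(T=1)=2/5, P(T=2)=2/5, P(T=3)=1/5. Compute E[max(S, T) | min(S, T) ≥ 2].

104/33

P(min(S, T) ≥ 2) = 11/25.
Summing max(S,T)·P(x,y) over outcomes with min(S, T) ≥ 2 gives 104/75.
E[max(S, T) | min(S, T) ≥ 2] = (104/75) / (11/25) = 104/33.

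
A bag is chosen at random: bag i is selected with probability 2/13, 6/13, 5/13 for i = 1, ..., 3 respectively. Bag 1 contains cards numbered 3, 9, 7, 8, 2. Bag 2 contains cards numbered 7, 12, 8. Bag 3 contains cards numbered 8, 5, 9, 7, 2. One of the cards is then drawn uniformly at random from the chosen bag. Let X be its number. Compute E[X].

E[X | bag 1] = (3+9+7+8+2)/5 = 29/5.
E[X | bag 2] = (7+12+8)/3 = 9.
E[X | bag 3] = (8+5+9+7+2)/5 = 31/5.
E[X] = (2/13)·(29/5) + (6/13)·(9) + (5/13)·(31/5) = 483/65.

483/65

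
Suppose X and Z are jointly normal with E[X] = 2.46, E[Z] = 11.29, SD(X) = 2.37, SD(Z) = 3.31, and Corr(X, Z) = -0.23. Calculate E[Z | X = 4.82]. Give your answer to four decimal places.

10.5319

For a bivariate normal, E[Z | X=x] = μ_Z + ρ·(σ_Z/σ_X)·(x − μ_X).
E[Z | X=4.82] = 11.29 + (-0.23)·(3.31/2.37)·(4.82 − (2.46)) = 11.29 + (-0.32122)·(2.36) = 10.5319.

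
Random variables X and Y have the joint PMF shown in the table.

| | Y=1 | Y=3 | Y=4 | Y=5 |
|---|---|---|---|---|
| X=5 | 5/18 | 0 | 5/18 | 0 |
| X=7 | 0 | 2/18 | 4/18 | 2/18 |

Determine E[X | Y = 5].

P(Y = 5) = 1/9.
Summing X·P(X=x,Y=y) over the conditioning event gives 7/9.
E[X | Y = 5] = (7/9) / (1/9) = 7.

7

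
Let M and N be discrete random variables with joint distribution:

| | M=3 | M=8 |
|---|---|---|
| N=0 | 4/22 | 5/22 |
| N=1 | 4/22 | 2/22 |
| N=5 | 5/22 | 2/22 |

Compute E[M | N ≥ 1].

59/13

P(N ≥ 1) = 13/22.
Σ M·P over the event = 3·(4/22) + 3·(5/22) + 8·(2/22) + 8·(2/22) = 59/22.
E[M | N ≥ 1] = (59/22) / (13/22) = 59/13.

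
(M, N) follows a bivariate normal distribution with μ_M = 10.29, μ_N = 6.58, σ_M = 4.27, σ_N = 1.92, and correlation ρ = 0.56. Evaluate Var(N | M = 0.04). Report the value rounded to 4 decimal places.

2.5303

The conditional variance in a bivariate normal is σ_N²(1 − ρ²), independent of x.
Var(N | M=0.04) = (1.92)²·(1 − (0.56)²) = 3.6864·0.6864 = 2.5303.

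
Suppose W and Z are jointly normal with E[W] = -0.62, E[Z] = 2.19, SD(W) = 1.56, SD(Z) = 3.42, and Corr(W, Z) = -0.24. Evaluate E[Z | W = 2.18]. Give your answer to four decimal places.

0.7168

For a bivariate normal, E[Z | W=x] = μ_Z + ρ·(σ_Z/σ_W)·(x − μ_W).
E[Z | W=2.18] = 2.19 + (-0.24)·(3.42/1.56)·(2.18 − (-0.62)) = 2.19 + (-0.52615)·(2.8) = 0.7168.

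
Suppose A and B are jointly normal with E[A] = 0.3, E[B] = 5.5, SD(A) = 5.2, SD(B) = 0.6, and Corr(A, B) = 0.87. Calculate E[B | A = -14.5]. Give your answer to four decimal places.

E[B | A=x] = μ_B + ρ(σ_B/σ_A)(x − μ_A) for jointly normal variables.
E[B | A=-14.5] = 5.5 + (0.87)·(0.6/5.2)·(-14.5 − (0.3)) = 5.5 + (0.100385)·(-14.8) = 4.0143.

4.0143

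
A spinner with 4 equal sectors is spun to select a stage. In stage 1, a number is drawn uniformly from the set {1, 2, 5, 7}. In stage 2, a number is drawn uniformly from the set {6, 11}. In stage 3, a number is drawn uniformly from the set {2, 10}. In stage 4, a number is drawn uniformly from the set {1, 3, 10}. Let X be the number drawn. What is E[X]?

275/48

E[X | stage 1] = (1+2+5+7)/4 = 15/4.
E[X | stage 2] = (6+11)/2 = 17/2.
E[X | stage 3] = (2+10)/2 = 6.
E[X | stage 4] = (1+3+10)/3 = 14/3.
By the law of total expectation,
E[X] = (1/4)·(15/4) + (1/4)·(17/2) + (1/4)·(6) + (1/4)·(14/3) = 275/48.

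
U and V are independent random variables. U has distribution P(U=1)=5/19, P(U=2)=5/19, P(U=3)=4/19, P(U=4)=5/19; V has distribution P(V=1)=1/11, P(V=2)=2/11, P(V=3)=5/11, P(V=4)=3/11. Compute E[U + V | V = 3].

104/19

P(V = 3) = 5/11.
Summing (U+V)·P(x,y) over outcomes with V = 3 gives 520/209.
E[U + V | V = 3] = (520/209) / (5/11) = 104/19.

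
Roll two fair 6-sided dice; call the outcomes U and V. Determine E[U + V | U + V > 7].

P(U + V > 7) = 5/12.
Summing (U+V)·P(x,y) over outcomes with U + V > 7 gives 35/9.
E[U + V | U + V > 7] = (35/9) / (5/12) = 28/3.

28/3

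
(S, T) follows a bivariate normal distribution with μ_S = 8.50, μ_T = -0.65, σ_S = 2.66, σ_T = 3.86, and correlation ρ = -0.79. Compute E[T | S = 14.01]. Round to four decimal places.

-6.9666

The regression of T on S has slope ρ·σ_T/σ_S and passes through (μ_S, μ_T).
E[T | S=14.01] = -0.65 + (-0.79)·(3.86/2.66)·(14.01 − (8.50)) = -0.65 + (-1.14639)·(5.51) = -6.9666.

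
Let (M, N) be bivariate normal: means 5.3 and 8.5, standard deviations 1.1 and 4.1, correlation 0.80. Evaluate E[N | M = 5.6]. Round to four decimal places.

For a bivariate normal, E[N | M=x] = μ_N + ρ·(σ_N/σ_M)·(x − μ_M).
E[N | M=5.6] = 8.5 + (0.80)·(4.1/1.1)·(5.6 − (5.3)) = 8.5 + (2.9818)·(0.3) = 9.3945.

9.3945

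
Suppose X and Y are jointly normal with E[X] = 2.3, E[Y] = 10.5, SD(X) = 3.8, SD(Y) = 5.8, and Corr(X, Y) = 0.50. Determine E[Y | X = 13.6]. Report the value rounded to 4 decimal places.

E[Y | X=x] = μ_Y + ρ(σ_Y/σ_X)(x − μ_X) for jointly normal variables.
E[Y | X=13.6] = 10.5 + (0.50)·(5.8/3.8)·(13.6 − (2.3)) = 10.5 + (0.76316)·(11.3) = 19.1237.

19.1237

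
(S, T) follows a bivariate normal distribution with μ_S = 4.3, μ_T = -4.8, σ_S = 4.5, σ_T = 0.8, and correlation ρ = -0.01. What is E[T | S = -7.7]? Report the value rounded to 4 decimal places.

The regression of T on S has slope ρ·σ_T/σ_S and passes through (μ_S, μ_T).
E[T | S=-7.7] = -4.8 + (-0.01)·(0.8/4.5)·(-7.7 − (4.3)) = -4.8 + (-0.0017778)·(-12) = -4.7787.

-4.7787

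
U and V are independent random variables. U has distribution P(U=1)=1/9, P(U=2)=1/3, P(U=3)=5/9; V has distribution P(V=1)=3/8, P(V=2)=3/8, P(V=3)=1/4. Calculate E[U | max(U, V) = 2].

13/7

P(max(U, V) = 2) = 7/24.
Summing U·P(x,y) over outcomes with max(U, V) = 2 gives 13/24.
E[U | max(U, V) = 2] = (13/24) / (7/24) = 13/7.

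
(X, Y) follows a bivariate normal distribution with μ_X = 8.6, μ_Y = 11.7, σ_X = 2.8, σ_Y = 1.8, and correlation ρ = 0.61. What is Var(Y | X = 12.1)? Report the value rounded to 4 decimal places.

2.0344

For a bivariate normal, Var(Y | X=x) = σ_Y²(1 − ρ²).
Var(Y | X=12.1) = (1.8)²·(1 − (0.61)²) = 3.24·0.6279 = 2.0344.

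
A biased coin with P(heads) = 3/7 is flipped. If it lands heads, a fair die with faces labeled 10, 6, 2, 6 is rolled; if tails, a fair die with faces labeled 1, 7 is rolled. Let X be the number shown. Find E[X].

34/7

E[X | heads] = (10+6+2+6)/4 = 6.
E[X | tails] = (1+7)/2 = 4.
E[X] = (3/7)·(6) + (4/7)·(4) = 34/7.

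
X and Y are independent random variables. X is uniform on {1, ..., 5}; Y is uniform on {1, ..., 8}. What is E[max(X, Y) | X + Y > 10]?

22/3

Outcomes with X + Y > 10: (3,8), (4,7), (4,8), (5,6), (5,7), (5,8), each with probability 1/40.
E[max(X, Y) | X + Y > 10] = (8 + 7 + 8 + 6 + 7 + 8) / 6 = 22/3.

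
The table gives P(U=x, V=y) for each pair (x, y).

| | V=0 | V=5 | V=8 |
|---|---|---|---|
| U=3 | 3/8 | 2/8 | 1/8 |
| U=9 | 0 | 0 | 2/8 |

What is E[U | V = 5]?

P(V = 5) = 1/4.
Summing U·P(U=x,V=y) over the conditioning event gives 3/4.
E[U | V = 5] = (3/4) / (1/4) = 3.

3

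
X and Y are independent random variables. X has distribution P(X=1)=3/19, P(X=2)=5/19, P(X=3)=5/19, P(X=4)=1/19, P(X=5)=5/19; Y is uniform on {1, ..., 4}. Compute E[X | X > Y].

4

P(X > Y) = 1/2.
Summing X·P(x,y) over outcomes with X > Y gives 2.
E[X | X > Y] = (2) / (1/2) = 4.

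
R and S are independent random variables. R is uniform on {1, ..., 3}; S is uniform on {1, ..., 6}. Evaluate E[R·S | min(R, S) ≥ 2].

Outcomes with min(R, S) ≥ 2: (2,2), (2,3), (2,4), (2,5), (2,6), (3,2), (3,3), (3,4), (3,5), (3,6), each with probability 1/18.
E[R·S | min(R, S) ≥ 2] = (4 + 6 + 8 + 10 + 12 + 6 + 9 + 12 + 15 + 18) / 10 = 10.

10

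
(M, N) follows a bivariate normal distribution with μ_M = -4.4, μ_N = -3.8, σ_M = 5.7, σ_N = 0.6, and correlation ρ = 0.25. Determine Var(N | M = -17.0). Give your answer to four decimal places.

0.3375

For a bivariate normal, Var(N | M=x) = σ_N²(1 − ρ²).
Var(N | M=-17.0) = (0.6)²·(1 − (0.25)²) = 0.36·0.9375 = 0.3375.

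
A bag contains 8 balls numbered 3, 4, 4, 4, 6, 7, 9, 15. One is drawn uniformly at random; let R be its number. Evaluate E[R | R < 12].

37/7

P(R < 12) = 7/8.
Σ over the event: 3·1/8 + 4·3/8 + 6·1/8 + 7·1/8 + 9·1/8 = 37/8.
E[R | R < 12] = (37/8) / (7/8) = 37/7.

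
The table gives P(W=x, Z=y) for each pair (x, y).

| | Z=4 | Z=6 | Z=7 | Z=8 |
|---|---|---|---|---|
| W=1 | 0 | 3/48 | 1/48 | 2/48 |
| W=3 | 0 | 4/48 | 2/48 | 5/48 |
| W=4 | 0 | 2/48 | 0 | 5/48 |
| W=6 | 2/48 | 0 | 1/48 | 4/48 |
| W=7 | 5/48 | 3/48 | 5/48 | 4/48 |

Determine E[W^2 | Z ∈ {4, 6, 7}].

P(Z ∈ {4, 6, 7}) = 7/12.
Summing W^2·P(W=x,Z=y) over the conditioning event gives 835/48.
E[W^2 | Z ∈ {4, 6, 7}] = (835/48) / (7/12) = 835/28.

835/28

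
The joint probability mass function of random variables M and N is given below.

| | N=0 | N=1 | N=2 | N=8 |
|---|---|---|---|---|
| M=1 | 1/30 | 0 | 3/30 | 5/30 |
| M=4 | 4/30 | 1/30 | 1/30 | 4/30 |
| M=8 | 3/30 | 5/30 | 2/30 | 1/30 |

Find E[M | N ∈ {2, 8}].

13/4

P(N ∈ {2, 8}) = 8/15.
Σ M·P over the event = 1·(3/30) + 1·(5/30) + 4·(1/30) + 4·(4/30) + 8·(2/30) + 8·(1/30) = 26/15.
E[M | N ∈ {2, 8}] = (26/15) / (8/15) = 13/4.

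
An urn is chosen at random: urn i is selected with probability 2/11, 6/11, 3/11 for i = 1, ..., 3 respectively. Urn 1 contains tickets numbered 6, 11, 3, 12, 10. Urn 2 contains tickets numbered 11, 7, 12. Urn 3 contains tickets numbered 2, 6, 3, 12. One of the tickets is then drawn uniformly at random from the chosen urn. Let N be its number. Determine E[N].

E[N | urn 1] = (6+11+3+12+10)/5 = 42/5.
E[N | urn 2] = (11+7+12)/3 = 10.
E[N | urn 3] = (2+6+3+12)/4 = 23/4.
E[N] = (2/11)·(42/5) + (6/11)·(10) + (3/11)·(23/4) = 171/20.

171/20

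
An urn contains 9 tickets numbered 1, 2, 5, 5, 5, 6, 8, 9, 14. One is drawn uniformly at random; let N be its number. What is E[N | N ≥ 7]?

31/3

P(N ≥ 7) = 1/3.
Σ over the event: 8·1/9 + 9·1/9 + 14·1/9 = 31/9.
E[N | N ≥ 7] = (31/9) / (1/3) = 31/3.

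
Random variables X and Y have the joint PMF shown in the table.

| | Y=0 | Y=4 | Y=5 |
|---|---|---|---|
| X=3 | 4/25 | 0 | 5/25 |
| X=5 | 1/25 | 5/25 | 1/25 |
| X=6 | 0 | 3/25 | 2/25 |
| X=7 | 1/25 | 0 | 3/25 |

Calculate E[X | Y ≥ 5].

P(Y ≥ 5) = 11/25.
Σ X·P over the event = 3·(5/25) + 5·(1/25) + 6·(2/25) + 7·(3/25) = 53/25.
E[X | Y ≥ 5] = (53/25) / (11/25) = 53/11.

53/11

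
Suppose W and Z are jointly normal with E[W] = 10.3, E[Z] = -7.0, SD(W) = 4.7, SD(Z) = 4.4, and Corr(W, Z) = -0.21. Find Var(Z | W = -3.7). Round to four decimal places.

18.5062

For a bivariate normal, Var(Z | W=x) = σ_Z²(1 − ρ²).
Var(Z | W=-3.7) = (4.4)²·(1 − (-0.21)²) = 19.36·0.9559 = 18.5062.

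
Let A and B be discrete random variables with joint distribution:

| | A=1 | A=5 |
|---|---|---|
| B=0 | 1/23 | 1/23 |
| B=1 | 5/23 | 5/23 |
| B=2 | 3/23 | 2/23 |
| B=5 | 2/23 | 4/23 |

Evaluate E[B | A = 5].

P(A = 5) = 12/23.
Σ B·P over the event = 0·(1/23) + 1·(5/23) + 2·(2/23) + 5·(4/23) = 29/23.
E[B | A = 5] = (29/23) / (12/23) = 29/12.

29/12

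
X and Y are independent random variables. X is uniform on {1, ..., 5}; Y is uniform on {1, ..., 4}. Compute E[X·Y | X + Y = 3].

Outcomes with X + Y = 3: (1,2), (2,1), each with probability 1/20.
E[X·Y | X + Y = 3] = (2 + 2) / 2 = 2.

2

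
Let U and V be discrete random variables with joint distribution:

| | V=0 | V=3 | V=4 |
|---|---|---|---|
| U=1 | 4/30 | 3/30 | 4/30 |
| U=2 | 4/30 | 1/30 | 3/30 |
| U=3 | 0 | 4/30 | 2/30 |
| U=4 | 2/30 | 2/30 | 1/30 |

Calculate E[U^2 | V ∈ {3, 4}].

P(V ∈ {3, 4}) = 2/3.
Σ U^2·P over the event = 1·(3/30) + 1·(4/30) + 4·(1/30) + 4·(3/30) + 9·(4/30) + 9·(2/30) + 16·(2/30) + 16·(1/30) = 25/6.
E[U^2 | V ∈ {3, 4}] = (25/6) / (2/3) = 25/4.

25/4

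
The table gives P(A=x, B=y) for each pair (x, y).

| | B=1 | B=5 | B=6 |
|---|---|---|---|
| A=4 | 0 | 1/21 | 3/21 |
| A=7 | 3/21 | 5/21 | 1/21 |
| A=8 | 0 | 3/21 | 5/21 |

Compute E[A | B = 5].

7

P(B = 5) = 3/7.
Σ A·P over the event = 4·(1/21) + 7·(5/21) + 8·(3/21) = 3.
E[A | B = 5] = (3) / (3/7) = 7.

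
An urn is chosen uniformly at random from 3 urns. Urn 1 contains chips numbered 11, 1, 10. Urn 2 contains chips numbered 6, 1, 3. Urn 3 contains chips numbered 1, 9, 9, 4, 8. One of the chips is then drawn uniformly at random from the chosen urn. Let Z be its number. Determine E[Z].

E[Z | urn 1] = (11+1+10)/3 = 22/3.
E[Z | urn 2] = (6+1+3)/3 = 10/3.
E[Z | urn 3] = (1+9+9+4+8)/5 = 31/5.
E[Z] = (1/3)·(22/3) + (1/3)·(10/3) + (1/3)·(31/5) = 253/45.

253/45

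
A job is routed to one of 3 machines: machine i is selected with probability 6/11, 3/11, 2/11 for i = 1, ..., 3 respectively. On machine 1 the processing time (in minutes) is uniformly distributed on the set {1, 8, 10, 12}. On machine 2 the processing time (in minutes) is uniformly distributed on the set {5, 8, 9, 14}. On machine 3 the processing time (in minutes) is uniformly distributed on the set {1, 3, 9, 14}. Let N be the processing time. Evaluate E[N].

87/11

E[N | machine 1] = (1+8+10+12)/4 = 31/4.
E[N | machine 2] = (5+8+9+14)/4 = 9.
E[N | machine 3] = (1+3+9+14)/4 = 27/4.
E[N] = (6/11)·(31/4) + (3/11)·(9) + (2/11)·(27/4) = 87/11.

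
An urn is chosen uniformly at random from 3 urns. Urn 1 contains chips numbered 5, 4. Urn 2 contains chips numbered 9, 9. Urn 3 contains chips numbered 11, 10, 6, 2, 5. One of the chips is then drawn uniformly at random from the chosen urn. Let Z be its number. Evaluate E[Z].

E[Z | urn 1] = (5+4)/2 = 9/2.
E[Z | urn 2] = (9+9)/2 = 9.
E[Z | urn 3] = (11+10+6+2+5)/5 = 34/5.
By the law of total expectation,
E[Z] = (1/3)·(9/2) + (1/3)·(9) + (1/3)·(34/5) = 203/30.

203/30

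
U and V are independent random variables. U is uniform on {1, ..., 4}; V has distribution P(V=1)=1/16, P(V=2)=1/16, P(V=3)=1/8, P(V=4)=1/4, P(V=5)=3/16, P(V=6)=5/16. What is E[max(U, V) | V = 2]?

11/4

P(V = 2) = 1/16.
Summing max(U,V)·P(x,y) over outcomes with V = 2 gives 11/64.
E[max(U, V) | V = 2] = (11/64) / (1/16) = 11/4.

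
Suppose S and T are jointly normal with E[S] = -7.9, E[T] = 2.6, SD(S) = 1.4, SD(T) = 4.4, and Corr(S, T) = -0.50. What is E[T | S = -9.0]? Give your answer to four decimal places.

E[T | S=x] = μ_T + ρ(σ_T/σ_S)(x − μ_S) for jointly normal variables.
E[T | S=-9.0] = 2.6 + (-0.50)·(4.4/1.4)·(-9.0 − (-7.9)) = 2.6 + (-1.57143)·(-1.1) = 4.3286.

4.3286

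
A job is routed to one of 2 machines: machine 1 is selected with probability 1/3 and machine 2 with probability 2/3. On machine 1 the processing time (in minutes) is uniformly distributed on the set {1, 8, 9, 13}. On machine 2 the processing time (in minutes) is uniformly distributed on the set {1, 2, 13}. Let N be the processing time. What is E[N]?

221/36

E[N | machine 1] = (1+8+9+13)/4 = 31/4.
E[N | machine 2] = (1+2+13)/3 = 16/3.
By the law of total expectation,
E[N] = (1/3)·(31/4) + (2/3)·(16/3) = 221/36.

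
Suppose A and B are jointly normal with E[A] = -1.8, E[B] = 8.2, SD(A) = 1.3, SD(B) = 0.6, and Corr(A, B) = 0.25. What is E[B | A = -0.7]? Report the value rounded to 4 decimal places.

For a bivariate normal, E[B | A=x] = μ_B + ρ·(σ_B/σ_A)·(x − μ_A).
E[B | A=-0.7] = 8.2 + (0.25)·(0.6/1.3)·(-0.7 − (-1.8)) = 8.2 + (0.11538)·(1.1) = 8.3269.

8.3269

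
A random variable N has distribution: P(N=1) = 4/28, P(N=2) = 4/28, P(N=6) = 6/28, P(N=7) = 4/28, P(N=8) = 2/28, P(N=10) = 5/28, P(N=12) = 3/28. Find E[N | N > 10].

12

P(N > 10) = 3/28.
Σ over the event: 12·3/28 = 9/7.
E[N | N > 10] = (9/7) / (3/28) = 12.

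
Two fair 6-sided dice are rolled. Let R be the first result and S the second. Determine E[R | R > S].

14/3

P(R > S) = 5/12.
Summing R·P(x,y) over outcomes with R > S gives 35/18.
E[R | R > S] = (35/18) / (5/12) = 14/3.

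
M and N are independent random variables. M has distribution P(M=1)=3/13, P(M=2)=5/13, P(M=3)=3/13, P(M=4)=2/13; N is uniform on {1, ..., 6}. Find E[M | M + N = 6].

P(M + N = 6) = 1/6.
Summing M·P(x,y) over outcomes with M + N = 6 gives 5/13.
E[M | M + N = 6] = (5/13) / (1/6) = 30/13.

30/13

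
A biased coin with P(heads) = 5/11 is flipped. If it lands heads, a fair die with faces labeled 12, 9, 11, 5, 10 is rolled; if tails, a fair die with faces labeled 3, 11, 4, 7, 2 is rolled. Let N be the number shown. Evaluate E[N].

E[N | heads] = (12+9+11+5+10)/5 = 47/5.
E[N | tails] = (3+11+4+7+2)/5 = 27/5.
E[N] = (5/11)·(47/5) + (6/11)·(27/5) = 397/55.

397/55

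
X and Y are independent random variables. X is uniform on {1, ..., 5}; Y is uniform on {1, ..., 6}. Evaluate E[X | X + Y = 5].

5/2

Outcomes with X + Y = 5: (1,4), (2,3), (3,2), (4,1), each with probability 1/30.
E[X | X + Y = 5] = (1 + 2 + 3 + 4) / 4 = 5/2.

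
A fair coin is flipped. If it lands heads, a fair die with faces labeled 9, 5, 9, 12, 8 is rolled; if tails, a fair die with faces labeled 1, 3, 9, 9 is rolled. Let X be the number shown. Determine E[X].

141/20

E[X | heads] = (9+5+9+12+8)/5 = 43/5.
E[X | tails] = (1+3+9+9)/4 = 11/2.
By the law of total expectation,
E[X] = (1/2)·(43/5) + (1/2)·(11/2) = 141/20.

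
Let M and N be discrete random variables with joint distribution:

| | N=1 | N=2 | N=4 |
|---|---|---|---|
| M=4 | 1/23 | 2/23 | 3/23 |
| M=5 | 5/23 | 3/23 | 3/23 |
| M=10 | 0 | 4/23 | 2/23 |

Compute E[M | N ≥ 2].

110/17

P(N ≥ 2) = 17/23.
Σ M·P over the event = 4·(2/23) + 4·(3/23) + 5·(3/23) + 5·(3/23) + 10·(4/23) + 10·(2/23) = 110/23.
E[M | N ≥ 2] = (110/23) / (17/23) = 110/17.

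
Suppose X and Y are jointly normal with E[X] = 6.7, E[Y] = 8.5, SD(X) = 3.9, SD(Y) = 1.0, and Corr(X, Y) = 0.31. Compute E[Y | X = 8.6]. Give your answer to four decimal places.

E[Y | X=x] = μ_Y + ρ(σ_Y/σ_X)(x − μ_X) for jointly normal variables.
E[Y | X=8.6] = 8.5 + (0.31)·(1.0/3.9)·(8.6 − (6.7)) = 8.5 + (0.079487)·(1.9) = 8.6510.

8.6510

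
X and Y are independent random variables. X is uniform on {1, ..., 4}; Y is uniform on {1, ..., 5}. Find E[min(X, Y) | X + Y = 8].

Outcomes with X + Y = 8: (3,5), (4,4), each with probability 1/20.
E[min(X, Y) | X + Y = 8] = (3 + 4) / 2 = 7/2.

7/2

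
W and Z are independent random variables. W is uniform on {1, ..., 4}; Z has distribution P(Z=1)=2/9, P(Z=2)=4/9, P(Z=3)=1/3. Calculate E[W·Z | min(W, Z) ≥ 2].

P(min(W, Z) ≥ 2) = 7/12.
Summing WZ·P(x,y) over outcomes with min(W, Z) ≥ 2 gives 17/4.
E[W·Z | min(W, Z) ≥ 2] = (17/4) / (7/12) = 51/7.

51/7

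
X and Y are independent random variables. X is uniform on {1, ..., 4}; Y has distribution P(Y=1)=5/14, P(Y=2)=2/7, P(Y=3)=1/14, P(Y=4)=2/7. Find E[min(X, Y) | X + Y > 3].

P(X + Y > 3) = 3/4.
Summing min(X,Y)·P(x,y) over outcomes with X + Y > 3 gives 83/56.
E[min(X, Y) | X + Y > 3] = (83/56) / (3/4) = 83/42.

83/42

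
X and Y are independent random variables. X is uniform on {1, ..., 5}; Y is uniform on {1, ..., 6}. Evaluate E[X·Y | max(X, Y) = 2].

8/3

Outcomes with max(X, Y) = 2: (1,2), (2,1), (2,2), each with probability 1/30.
E[X·Y | max(X, Y) = 2] = (2 + 2 + 4) / 3 = 8/3.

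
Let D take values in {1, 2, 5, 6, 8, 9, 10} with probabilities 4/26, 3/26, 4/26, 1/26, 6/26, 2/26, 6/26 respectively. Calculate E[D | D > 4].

P(D > 4) = 19/26.
Σ over the event: 5·2/13 + 6·1/26 + 8·3/13 + 9·1/13 + 10·3/13 = 76/13.
E[D | D > 4] = (76/13) / (19/26) = 8.

8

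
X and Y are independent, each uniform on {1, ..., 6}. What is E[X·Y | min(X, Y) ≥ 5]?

Outcomes with min(X, Y) ≥ 5: (5,5), (5,6), (6,5), (6,6), each with probability 1/36.
E[X·Y | min(X, Y) ≥ 5] = (25 + 30 + 30 + 36) / 4 = 121/4.

121/4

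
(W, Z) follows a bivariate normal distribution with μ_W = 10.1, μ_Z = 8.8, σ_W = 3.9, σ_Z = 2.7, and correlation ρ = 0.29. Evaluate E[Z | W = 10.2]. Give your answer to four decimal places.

8.8201

For a bivariate normal, E[Z | W=x] = μ_Z + ρ·(σ_Z/σ_W)·(x − μ_W).
E[Z | W=10.2] = 8.8 + (0.29)·(2.7/3.9)·(10.2 − (10.1)) = 8.8 + (0.20077)·(0.1) = 8.8201.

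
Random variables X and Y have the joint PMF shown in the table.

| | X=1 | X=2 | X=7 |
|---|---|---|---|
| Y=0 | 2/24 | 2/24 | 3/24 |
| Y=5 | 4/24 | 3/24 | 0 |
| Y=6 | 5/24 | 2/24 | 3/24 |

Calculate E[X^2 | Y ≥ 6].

16

P(Y ≥ 6) = 5/12.
Summing X^2·P(X=x,Y=y) over the conditioning event gives 20/3.
E[X^2 | Y ≥ 6] = (20/3) / (5/12) = 16.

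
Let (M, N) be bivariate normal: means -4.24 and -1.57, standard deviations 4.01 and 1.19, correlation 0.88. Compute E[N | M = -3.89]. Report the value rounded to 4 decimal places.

E[N | M=x] = μ_N + ρ(σ_N/σ_M)(x − μ_M) for jointly normal variables.
E[N | M=-3.89] = -1.57 + (0.88)·(1.19/4.01)·(-3.89 − (-4.24)) = -1.57 + (0.26115)·(0.35) = -1.4786.

-1.4786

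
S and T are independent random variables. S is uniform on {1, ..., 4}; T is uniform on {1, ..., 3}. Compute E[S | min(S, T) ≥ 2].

Outcomes with min(S, T) ≥ 2: (2,2), (2,3), (3,2), (3,3), (4,2), (4,3), each with probability 1/12.
E[S | min(S, T) ≥ 2] = (2 + 2 + 3 + 3 + 4 + 4) / 6 = 3.

3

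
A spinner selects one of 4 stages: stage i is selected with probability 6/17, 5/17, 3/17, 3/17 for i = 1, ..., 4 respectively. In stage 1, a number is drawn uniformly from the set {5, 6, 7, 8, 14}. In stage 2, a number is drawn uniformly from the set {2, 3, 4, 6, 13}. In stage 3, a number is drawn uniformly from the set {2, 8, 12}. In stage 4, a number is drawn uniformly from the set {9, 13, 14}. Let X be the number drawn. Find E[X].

134/17

E[X | stage 1] = (5+6+7+8+14)/5 = 8.
E[X | stage 2] = (2+3+4+6+13)/5 = 28/5.
E[X | stage 3] = (2+8+12)/3 = 22/3.
E[X | stage 4] = (9+13+14)/3 = 12.
By the law of total expectation,
E[X] = (6/17)·(8) + (5/17)·(28/5) + (3/17)·(22/3) + (3/17)·(12) = 134/17.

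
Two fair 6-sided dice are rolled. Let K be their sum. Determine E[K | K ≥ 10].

32/3

P(K ≥ 10) = 1/6.
Σ over the event: 10·1/12 + 11·1/18 + 12·1/36 = 16/9.
E[K | K ≥ 10] = (16/9) / (1/6) = 32/3.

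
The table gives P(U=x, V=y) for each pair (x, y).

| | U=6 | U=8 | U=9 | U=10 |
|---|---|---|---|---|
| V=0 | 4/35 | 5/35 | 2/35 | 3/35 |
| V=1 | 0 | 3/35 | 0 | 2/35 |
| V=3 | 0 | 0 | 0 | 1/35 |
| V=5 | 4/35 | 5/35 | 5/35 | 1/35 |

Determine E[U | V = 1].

P(V = 1) = 1/7.
Σ U·P over the event = 8·(3/35) + 10·(2/35) = 44/35.
E[U | V = 1] = (44/35) / (1/7) = 44/5.

44/5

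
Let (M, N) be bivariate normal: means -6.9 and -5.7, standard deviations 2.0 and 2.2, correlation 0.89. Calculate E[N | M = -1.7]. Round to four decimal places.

For a bivariate normal, E[N | M=x] = μ_N + ρ·(σ_N/σ_M)·(x − μ_M).
E[N | M=-1.7] = -5.7 + (0.89)·(2.2/2.0)·(-1.7 − (-6.9)) = -5.7 + (0.979)·(5.2) = -0.6092.

-0.6092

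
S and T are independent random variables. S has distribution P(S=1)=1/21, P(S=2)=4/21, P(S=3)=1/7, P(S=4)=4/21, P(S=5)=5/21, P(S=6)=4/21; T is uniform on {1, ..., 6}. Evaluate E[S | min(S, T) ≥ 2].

41/10

P(min(S, T) ≥ 2) = 50/63.
Summing S·P(x,y) over outcomes with min(S, T) ≥ 2 gives 205/63.
E[S | min(S, T) ≥ 2] = (205/63) / (50/63) = 41/10.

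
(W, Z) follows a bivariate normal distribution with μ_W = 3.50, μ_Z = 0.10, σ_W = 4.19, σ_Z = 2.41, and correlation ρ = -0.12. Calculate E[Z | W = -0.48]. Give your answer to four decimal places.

0.3747

The regression of Z on W has slope ρ·σ_Z/σ_W and passes through (μ_W, μ_Z).
E[Z | W=-0.48] = 0.10 + (-0.12)·(2.41/4.19)·(-0.48 − (3.50)) = 0.10 + (-0.069021)·(-3.98) = 0.3747.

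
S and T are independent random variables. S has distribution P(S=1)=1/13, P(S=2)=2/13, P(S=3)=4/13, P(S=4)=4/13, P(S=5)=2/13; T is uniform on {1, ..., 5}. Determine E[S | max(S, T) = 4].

81/23

P(max(S, T) = 4) = 23/65.
Summing S·P(x,y) over outcomes with max(S, T) = 4 gives 81/65.
E[S | max(S, T) = 4] = (81/65) / (23/65) = 81/23.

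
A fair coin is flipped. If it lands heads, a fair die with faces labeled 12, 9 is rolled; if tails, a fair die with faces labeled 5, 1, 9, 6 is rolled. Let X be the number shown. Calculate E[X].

E[X | heads] = (12+9)/2 = 21/2.
E[X | tails] = (5+1+9+6)/4 = 21/4.
E[X] = (1/2)·(21/2) + (1/2)·(21/4) = 63/8.

63/8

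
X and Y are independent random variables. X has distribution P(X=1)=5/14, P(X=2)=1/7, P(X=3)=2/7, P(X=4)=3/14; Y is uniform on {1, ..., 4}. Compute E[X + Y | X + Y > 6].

73/10

P(X + Y > 6) = 5/28.
Summing (X+Y)·P(x,y) over outcomes with X + Y > 6 gives 73/56.
E[X + Y | X + Y > 6] = (73/56) / (5/28) = 73/10.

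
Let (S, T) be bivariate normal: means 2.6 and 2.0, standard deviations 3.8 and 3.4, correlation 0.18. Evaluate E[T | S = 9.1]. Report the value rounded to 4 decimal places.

3.0468

The regression of T on S has slope ρ·σ_T/σ_S and passes through (μ_S, μ_T).
E[T | S=9.1] = 2.0 + (0.18)·(3.4/3.8)·(9.1 − (2.6)) = 2.0 + (0.16105)·(6.5) = 3.0468.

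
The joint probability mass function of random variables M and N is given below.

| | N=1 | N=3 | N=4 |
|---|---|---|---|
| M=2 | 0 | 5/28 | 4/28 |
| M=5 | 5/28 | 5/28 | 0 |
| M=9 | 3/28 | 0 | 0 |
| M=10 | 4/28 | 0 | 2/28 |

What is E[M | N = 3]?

7/2

P(N = 3) = 5/14.
Σ M·P over the event = 2·(5/28) + 5·(5/28) = 5/4.
E[M | N = 3] = (5/4) / (5/14) = 7/2.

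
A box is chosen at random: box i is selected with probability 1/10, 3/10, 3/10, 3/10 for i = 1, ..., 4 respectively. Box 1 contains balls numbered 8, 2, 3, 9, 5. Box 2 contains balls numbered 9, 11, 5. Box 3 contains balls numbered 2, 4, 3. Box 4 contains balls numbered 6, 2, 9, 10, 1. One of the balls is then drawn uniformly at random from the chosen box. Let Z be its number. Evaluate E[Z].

281/50

E[Z | box 1] = (8+2+3+9+5)/5 = 27/5.
E[Z | box 2] = (9+11+5)/3 = 25/3.
E[Z | box 3] = (2+4+3)/3 = 3.
E[Z | box 4] = (6+2+9+10+1)/5 = 28/5.
By the law of total expectation,
E[Z] = (1/10)·(27/5) + (3/10)·(25/3) + (3/10)·(3) + (3/10)·(28/5) = 281/50.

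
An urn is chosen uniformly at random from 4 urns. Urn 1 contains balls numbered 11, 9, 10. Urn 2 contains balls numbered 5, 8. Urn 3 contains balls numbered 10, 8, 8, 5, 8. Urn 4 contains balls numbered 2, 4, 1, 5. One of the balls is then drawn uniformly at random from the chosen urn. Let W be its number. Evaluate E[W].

E[W | urn 1] = (11+9+10)/3 = 10.
E[W | urn 2] = (5+8)/2 = 13/2.
E[W | urn 3] = (10+8+8+5+8)/5 = 39/5.
E[W | urn 4] = (2+4+1+5)/4 = 3.
E[W] = (1/4)·(10) + (1/4)·(13/2) + (1/4)·(39/5) + (1/4)·(3) = 273/40.

273/40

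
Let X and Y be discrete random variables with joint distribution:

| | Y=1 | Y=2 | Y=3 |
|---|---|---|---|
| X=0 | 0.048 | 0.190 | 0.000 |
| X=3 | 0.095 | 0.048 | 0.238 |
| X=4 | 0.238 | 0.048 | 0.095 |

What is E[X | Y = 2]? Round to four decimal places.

P(Y = 2) = 0.286.
Σ X·P over the event = 0·(0.190) + 3·(0.048) + 4·(0.048) = 0.336.
E[X | Y = 2] = (0.336) / (0.286) = 1.1748.

1.1748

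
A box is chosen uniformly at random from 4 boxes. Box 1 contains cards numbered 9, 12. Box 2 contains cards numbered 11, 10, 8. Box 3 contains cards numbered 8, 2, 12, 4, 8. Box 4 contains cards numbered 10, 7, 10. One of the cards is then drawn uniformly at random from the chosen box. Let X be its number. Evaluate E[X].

1079/120

E[X | box 1] = (9+12)/2 = 21/2.
E[X | box 2] = (11+10+8)/3 = 29/3.
E[X | box 3] = (8+2+12+4+8)/5 = 34/5.
E[X | box 4] = (10+7+10)/3 = 9.
E[X] = (1/4)·(21/2) + (1/4)·(29/3) + (1/4)·(34/5) + (1/4)·(9) = 1079/120.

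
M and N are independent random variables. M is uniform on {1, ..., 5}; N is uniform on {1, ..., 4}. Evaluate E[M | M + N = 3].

Outcomes with M + N = 3: (1,2), (2,1), each with probability 1/20.
E[M | M + N = 3] = (1 + 2) / 2 = 3/2.

3/2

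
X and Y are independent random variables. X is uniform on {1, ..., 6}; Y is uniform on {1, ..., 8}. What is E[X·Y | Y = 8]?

28

Outcomes with Y = 8: (1,8), (2,8), (3,8), (4,8), (5,8), (6,8), each with probability 1/48.
E[X·Y | Y = 8] = (8 + 16 + 24 + 32 + 40 + 48) / 6 = 28.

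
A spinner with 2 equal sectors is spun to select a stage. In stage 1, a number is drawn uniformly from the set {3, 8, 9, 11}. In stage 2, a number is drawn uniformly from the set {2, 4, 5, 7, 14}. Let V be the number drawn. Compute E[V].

283/40

E[V | stage 1] = (3+8+9+11)/4 = 31/4.
E[V | stage 2] = (2+4+5+7+14)/5 = 32/5.
By the law of total expectation,
E[V] = (1/2)·(31/4) + (1/2)·(32/5) = 283/40.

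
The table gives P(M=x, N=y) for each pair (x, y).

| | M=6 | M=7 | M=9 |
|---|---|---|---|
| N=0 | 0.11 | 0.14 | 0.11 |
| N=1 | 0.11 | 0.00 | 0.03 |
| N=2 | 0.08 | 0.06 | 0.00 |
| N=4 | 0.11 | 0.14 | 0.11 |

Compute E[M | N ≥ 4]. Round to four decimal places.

7.3056

P(N ≥ 4) = 0.36.
Σ M·P over the event = 6·(0.11) + 7·(0.14) + 9·(0.11) = 2.63.
E[M | N ≥ 4] = (2.63) / (0.36) = 7.3056.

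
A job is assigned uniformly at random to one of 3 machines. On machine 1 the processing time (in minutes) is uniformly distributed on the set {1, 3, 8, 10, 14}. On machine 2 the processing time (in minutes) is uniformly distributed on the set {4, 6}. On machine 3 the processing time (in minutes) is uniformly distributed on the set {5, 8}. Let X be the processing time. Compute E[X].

E[X | machine 1] = (1+3+8+10+14)/5 = 36/5.
E[X | machine 2] = (4+6)/2 = 5.
E[X | machine 3] = (5+8)/2 = 13/2.
By the law of total expectation,
E[X] = (1/3)·(36/5) + (1/3)·(5) + (1/3)·(13/2) = 187/30.

187/30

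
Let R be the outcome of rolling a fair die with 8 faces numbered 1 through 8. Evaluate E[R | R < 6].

Given R < 6, R is equally likely to be any of {1, 2, 3, 4, 5}.
E[R | R < 6] = (1 + 2 + 3 + 4 + 5) / 5 = 3.

3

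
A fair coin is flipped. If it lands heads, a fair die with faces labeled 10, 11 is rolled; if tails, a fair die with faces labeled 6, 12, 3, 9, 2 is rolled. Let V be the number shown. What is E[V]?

169/20

E[V | heads] = (10+11)/2 = 21/2.
E[V | tails] = (6+12+3+9+2)/5 = 32/5.
E[V] = (1/2)·(21/2) + (1/2)·(32/5) = 169/20.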